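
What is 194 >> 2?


0b11000010 >> 2 = 0b110000 = 48

48


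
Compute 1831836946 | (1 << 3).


1831836946 | (1 << 3) = 1831836946 | 8 = 1831836954

1831836954


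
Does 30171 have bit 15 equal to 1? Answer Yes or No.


0b111010111011011, bit 15 = 0. No

No


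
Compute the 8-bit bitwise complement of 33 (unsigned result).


~0b100001 = 0b11011110 = 222 (8-bit unsigned)

222


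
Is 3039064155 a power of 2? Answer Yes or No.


0b10110101001001000111000001011011. Multiple bits set => No

No


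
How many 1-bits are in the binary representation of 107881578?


0b110011011100010010001101010 has 13 set bits

13


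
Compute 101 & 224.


0b1100101 & 0b11100000 = 0b1100000 = 96

96


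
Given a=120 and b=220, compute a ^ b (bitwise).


120 ^ 220 = 164

164


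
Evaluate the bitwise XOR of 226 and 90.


0b11100010 ^ 0b1011010 = 0b10111000 = 184

184


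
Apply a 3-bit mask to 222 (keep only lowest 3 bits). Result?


222 & 7 = 6

6


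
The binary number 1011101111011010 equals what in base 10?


1011101111011010 in decimal = 48090

48090


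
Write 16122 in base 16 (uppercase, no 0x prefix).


16122 = 3EFA hex

3EFA


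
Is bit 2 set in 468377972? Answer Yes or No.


0b11011111010101110000101110100, bit 2 = 1. Yes

Yes


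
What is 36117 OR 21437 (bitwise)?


0b1000110100010101 | 0b101001110111101 = 0b1101111110111101 = 57277

57277


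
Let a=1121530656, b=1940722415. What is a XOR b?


1121530656 ^ 1940722415 = 829694415

829694415


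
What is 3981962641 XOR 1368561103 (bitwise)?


0b11101101010101111110110110010001 ^ 0b1010001100100101001010111001111 = 0b10111100110001010111100001011110 = 3167058014

3167058014


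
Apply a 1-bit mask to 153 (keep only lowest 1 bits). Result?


153 & 1 = 1

1


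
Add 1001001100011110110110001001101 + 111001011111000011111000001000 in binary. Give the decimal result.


1001001100011110110110001001101 + 111001011111000011111000001000 = 10000011000010111010101001010101 = 2198579797

2198579797


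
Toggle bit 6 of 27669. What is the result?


27669 ^ (1 << 6) = 27669 ^ 64 = 27733

27733


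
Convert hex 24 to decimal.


24 hex = 36 decimal

36


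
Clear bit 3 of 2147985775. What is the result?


2147985775 & ~(1 << 3) = 2147985767

2147985767


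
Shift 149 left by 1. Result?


0b10010101 << 1 = 0b100101010 = 298

298


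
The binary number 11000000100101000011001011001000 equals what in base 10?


11000000100101000011001011001000 in decimal = 3230937800

3230937800


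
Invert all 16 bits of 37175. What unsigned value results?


37175 ^ 65535 = 28360

28360


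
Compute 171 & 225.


0b10101011 & 0b11100001 = 0b10100001 = 161

161


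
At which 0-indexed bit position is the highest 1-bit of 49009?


0b1011111101110001. Highest set bit at position 15

15


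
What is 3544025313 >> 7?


0b11010011001111011000100011100001 >> 7 = 0b1101001100111101100010001 = 27687697

27687697


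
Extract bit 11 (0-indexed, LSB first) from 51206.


0b1100100000000110, position 11 = 1

1


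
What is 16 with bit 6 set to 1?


16 | (1 << 6) = 16 | 64 = 80

80


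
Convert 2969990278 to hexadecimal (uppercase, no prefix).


2969990278 = B1067486 hex

B1067486


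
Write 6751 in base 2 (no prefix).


6751 = 1101001011111 in binary

1101001011111


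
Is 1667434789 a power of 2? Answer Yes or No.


0b1100011011000110000100100100101. Multiple bits set => No

No


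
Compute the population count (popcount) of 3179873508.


0b10111101100010010000010011100100 has 14 set bits

14


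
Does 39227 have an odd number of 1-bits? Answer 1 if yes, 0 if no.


0b1001100100111011 has 9 ones => parity 1

1


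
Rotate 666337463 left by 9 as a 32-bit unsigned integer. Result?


Rotate 0b100111101101111000000010110111 left by 9 (32-bit) = 0b1101111000000010110111001001111 = 1862364751

1862364751


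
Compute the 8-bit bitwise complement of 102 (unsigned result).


~0b1100110 = 0b10011001 = 153 (8-bit unsigned)

153


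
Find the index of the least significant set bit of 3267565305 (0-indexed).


0b11000010110000110001011011111001. Lowest set bit at position 0

0


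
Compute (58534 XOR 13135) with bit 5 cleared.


Step 1: 58534 ^ 13135 = 55273
Step 2: 55273 & ~(1 << 5) = 55241

55241


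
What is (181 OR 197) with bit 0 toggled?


Step 1: 181 | 197 = 245
Step 2: 245 ^ (1 << 0) = 245 ^ 1 = 244

244


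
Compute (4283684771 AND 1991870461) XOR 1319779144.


Step 1: 4283684771 & 1991870461 = 1980860321
Step 2: 1980860321 ^ 1319779144 = 951827689

951827689


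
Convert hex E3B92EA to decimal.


E3B92EA hex = 238785258 decimal

238785258


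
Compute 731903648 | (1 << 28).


731903648 | (1 << 28) = 731903648 | 268435456 = 1000339104

1000339104


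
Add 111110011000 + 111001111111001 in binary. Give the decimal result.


111110011000 + 111001111111001 = 1000001110010001 = 33681

33681


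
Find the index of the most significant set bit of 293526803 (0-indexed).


0b10001011111101101110100010011. Highest set bit at position 28

28


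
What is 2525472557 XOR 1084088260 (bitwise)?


0b10010110100001111010011100101101 ^ 0b1000000100111011101111111000100 = 0b11010110000110100111100011101001 = 3592059113

3592059113


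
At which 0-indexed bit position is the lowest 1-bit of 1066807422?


0b111111100101100011000001111110. Lowest set bit at position 1

1


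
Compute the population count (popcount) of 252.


0b11111100 has 6 set bits

6


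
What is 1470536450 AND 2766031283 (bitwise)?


0b1010111101001101001101100000010 & 0b10100100110111100100100110110011 = 0b100100001100000100100000010 = 75892994

75892994


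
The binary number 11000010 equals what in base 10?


11000010 in decimal = 194

194


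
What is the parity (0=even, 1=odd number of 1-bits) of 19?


0b10011 has 3 ones => parity 1

1


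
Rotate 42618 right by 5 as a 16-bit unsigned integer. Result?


Rotate 0b1010011001111010 right by 5 (16-bit) = 0b1101010100110011 = 54579

54579


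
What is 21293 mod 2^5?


21293 & 31 = 13

13


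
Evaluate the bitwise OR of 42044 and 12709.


0b1010010000111100 | 0b11000110100101 = 0b1011010110111101 = 46525

46525


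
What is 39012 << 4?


0b1001100001100100 << 4 = 0b10011000011001000000 = 624192

624192


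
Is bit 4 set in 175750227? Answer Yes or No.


0b1010011110011011110001010011, bit 4 = 1. Yes

Yes


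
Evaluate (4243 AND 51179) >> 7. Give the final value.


Step 1: 4243 & 51179 = 131
Step 2: 131 >> 7 = 1

1


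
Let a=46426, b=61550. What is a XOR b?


46426 ^ 61550 = 17716

17716


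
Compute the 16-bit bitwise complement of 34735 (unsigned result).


~0b1000011110101111 = 0b111100001010000 = 30800 (16-bit unsigned)

30800


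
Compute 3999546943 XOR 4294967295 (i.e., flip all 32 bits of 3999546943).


3999546943 ^ 4294967295 = 295420352

295420352


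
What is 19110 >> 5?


0b100101010100110 >> 5 = 0b1001010101 = 597

597


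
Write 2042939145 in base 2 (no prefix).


2042939145 = 1111001110001001100011100001001 in binary

1111001110001001100011100001001


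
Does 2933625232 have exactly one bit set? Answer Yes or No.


0b10101110110110111001000110010000. Multiple bits set => No

No


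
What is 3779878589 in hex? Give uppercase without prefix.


3779878589 = E14C5EBD hex

E14C5EBD


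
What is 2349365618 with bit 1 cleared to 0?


2349365618 & ~(1 << 1) = 2349365616

2349365616


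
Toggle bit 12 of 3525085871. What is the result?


3525085871 ^ (1 << 12) = 3525085871 ^ 4096 = 3525089967

3525089967


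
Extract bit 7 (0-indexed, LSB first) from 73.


0b1001001, position 7 = 0

0


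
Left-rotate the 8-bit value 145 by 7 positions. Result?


Rotate 0b10010001 left by 7 (8-bit) = 0b11001000 = 200

200


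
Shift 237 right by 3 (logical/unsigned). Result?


0b11101101 >> 3 = 0b11101 = 29

29


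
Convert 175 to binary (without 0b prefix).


175 = 10101111 in binary

10101111


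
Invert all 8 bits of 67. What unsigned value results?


67 ^ 255 = 188

188


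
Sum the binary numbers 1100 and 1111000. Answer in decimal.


1100 + 1111000 = 10000100 = 132

132


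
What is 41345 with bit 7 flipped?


41345 ^ (1 << 7) = 41345 ^ 128 = 41217

41217


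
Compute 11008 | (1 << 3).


11008 | (1 << 3) = 11008 | 8 = 11016

11016


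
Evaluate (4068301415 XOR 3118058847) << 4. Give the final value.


Step 1: 4068301415 ^ 3118058847 = 1269077816
Step 2: 1269077816 << 4 = 20305245056

20305245056


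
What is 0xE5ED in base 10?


E5ED hex = 58861 decimal

58861


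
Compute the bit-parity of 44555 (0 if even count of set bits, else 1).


0b1010111000001011 has 8 ones => parity 0

0


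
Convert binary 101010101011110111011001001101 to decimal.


101010101011110111011001001101 in decimal = 716142157

716142157


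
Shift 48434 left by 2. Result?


0b1011110100110010 << 2 = 0b101111010011001000 = 193736

193736


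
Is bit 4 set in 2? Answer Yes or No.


0b10, bit 4 = 0. No

No


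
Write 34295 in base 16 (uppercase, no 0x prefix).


34295 = 85F7 hex

85F7


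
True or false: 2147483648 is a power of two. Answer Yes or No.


0b10000000000000000000000000000000. Only one bit set => Yes

Yes


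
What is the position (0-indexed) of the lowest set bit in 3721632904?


0b11011101110100111001110010001000. Lowest set bit at position 3

3


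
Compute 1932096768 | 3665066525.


0b1110011001010010111010100000000 | 0b11011010011101000111101000011101 = 0b11111011011111010111111100011101 = 4219305757

4219305757


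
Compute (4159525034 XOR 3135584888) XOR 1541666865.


Step 1: 4159525034 ^ 3135584888 = 1292397266
Step 2: 1292397266 ^ 1541666865 = 384537315

384537315


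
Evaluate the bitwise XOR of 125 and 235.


0b1111101 ^ 0b11101011 = 0b10010110 = 150

150


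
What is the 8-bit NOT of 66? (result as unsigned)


~0b1000010 = 0b10111101 = 189 (8-bit unsigned)

189


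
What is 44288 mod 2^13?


44288 & 8191 = 3328

3328


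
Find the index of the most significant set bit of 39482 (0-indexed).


0b1001101000111010. Highest set bit at position 15

15


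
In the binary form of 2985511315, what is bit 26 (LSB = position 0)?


0b10110001111100110100100110010011, position 26 = 0

0


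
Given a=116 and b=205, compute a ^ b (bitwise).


116 ^ 205 = 185

185


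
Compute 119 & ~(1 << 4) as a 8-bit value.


119 & ~(1 << 4) = 103

103


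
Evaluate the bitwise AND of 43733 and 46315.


0b1010101011010101 & 0b1011010011101011 = 0b1010000011000001 = 41153

41153


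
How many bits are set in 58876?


0b1110010111111100 has 11 set bits

11


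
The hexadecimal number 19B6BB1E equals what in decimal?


19B6BB1E hex = 431405854 decimal

431405854


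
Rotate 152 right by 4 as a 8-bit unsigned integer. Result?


Rotate 0b10011000 right by 4 (8-bit) = 0b10001001 = 137

137


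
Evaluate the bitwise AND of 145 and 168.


0b10010001 & 0b10101000 = 0b10000000 = 128

128


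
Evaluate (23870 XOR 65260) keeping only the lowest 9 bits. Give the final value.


Step 1: 23870 ^ 65260 = 41938
Step 2: 41938 & 511 = 466

466


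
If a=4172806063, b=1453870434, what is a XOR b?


4172806063 ^ 1453870434 = 2921315021

2921315021


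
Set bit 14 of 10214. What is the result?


10214 | (1 << 14) = 10214 | 16384 = 26598

26598


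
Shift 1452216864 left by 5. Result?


0b1010110100011110001001000100000 << 5 = 0b101011010001111000100100010000000000 = 46470939648

46470939648


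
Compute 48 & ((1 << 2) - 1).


48 & 3 = 0

0


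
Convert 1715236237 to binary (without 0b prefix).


1715236237 = 1100110001111000110110110001101 in binary

1100110001111000110110110001101


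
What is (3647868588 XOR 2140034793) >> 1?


Step 1: 3647868588 ^ 2140034793 = 2799720517
Step 2: 2799720517 >> 1 = 1399860258

1399860258


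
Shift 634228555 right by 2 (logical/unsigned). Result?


0b100101110011011000111101001011 >> 2 = 0b1001011100110110001111010010 = 158557138

158557138


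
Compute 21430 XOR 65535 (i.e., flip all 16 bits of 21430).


21430 ^ 65535 = 44105

44105


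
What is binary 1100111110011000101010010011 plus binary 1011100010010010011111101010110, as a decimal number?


1100111110011000101010010011 + 1011100010010010011111101010110 = 1101001010000101100100111101001 = 1765984745

1765984745


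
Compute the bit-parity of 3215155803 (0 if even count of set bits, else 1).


0b10111111101000110110001001011011 has 19 ones => parity 1

1


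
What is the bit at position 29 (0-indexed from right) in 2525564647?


0b10010110100010010000111011100111, position 29 = 0

0


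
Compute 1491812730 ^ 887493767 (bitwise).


0b1011000111010110100000101111010 ^ 0b110100111001100001010010000111 = 0b1101100000011010101010111111101 = 1812813309

1812813309


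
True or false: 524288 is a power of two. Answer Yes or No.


0b10000000000000000000. Only one bit set => Yes

Yes


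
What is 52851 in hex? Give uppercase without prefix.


52851 = CE73 hex

CE73


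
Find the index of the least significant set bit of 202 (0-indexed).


0b11001010. Lowest set bit at position 1

1


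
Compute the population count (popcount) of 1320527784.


0b1001110101101011010011110101000 has 17 set bits

17


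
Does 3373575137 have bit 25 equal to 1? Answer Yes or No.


0b11001001000101001010101111100001, bit 25 = 0. No

No


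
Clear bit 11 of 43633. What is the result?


43633 & ~(1 << 11) = 41585

41585


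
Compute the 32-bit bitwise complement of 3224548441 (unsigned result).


~0b11000000001100101011010001011001 = 0b111111110011010100101110100110 = 1070418854 (32-bit unsigned)

1070418854


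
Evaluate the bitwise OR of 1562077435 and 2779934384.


0b1011101000110110110100011111011 | 0b10100101101100100110111010110000 = 0b11111101101110110110111011111011 = 4256919291

4256919291


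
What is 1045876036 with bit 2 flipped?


1045876036 ^ (1 << 2) = 1045876036 ^ 4 = 1045876032

1045876032


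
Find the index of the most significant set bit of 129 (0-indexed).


0b10000001. Highest set bit at position 7

7


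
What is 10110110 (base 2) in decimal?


10110110 in decimal = 182

182


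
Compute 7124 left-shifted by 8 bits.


0b1101111010100 << 8 = 0b110111101010000000000 = 1823744

1823744


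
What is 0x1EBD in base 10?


1EBD hex = 7869 decimal

7869


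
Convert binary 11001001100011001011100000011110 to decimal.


11001001100011001011100000011110 in decimal = 3381442590

3381442590


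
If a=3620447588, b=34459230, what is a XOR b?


3620447588 ^ 34459230 = 3586550586

3586550586


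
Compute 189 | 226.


0b10111101 | 0b11100010 = 0b11111111 = 255

255


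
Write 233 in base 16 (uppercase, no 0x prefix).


233 = E9 hex

E9


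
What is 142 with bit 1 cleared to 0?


142 & ~(1 << 1) = 140

140


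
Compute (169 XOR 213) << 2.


Step 1: 169 ^ 213 = 124
Step 2: 124 << 2 = 496

496


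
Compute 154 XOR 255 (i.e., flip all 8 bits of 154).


154 ^ 255 = 101

101


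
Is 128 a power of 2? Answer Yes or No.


0b10000000. Only one bit set => Yes

Yes


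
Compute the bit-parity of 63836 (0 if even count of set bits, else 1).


0b1111100101011100 has 10 ones => parity 0

0


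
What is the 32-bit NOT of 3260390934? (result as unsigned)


~0b11000010010101011001111000010110 = 0b111101101010100110000111101001 = 1034576361 (32-bit unsigned)

1034576361


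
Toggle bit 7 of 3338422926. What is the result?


3338422926 ^ (1 << 7) = 3338422926 ^ 128 = 3338422798

3338422798


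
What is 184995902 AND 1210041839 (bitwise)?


0b1011000001101101000000111110 & 0b1001000000111111100010111101111 = 0b1000000001101100000000101110 = 134660142

134660142


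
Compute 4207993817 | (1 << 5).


4207993817 | (1 << 5) = 4207993817 | 32 = 4207993849

4207993849


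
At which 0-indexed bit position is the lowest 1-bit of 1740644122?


0b1100111110000000001111100011010. Lowest set bit at position 1

1


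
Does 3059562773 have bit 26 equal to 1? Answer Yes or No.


0b10110110010111010011100100010101, bit 26 = 1. Yes

Yes


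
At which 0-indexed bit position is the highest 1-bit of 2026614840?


0b1111000110010111011000000111000. Highest set bit at position 30

30


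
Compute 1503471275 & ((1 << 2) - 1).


1503471275 & 3 = 3

3


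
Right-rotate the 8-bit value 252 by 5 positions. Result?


Rotate 0b11111100 right by 5 (8-bit) = 0b11100111 = 231

231


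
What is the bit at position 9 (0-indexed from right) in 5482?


0b1010101101010, position 9 = 0

0


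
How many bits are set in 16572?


0b100000010111100 has 6 set bits

6


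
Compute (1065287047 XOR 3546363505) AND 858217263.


Step 1: 1065287047 ^ 3546363505 = 3961506806
Step 2: 3961506806 & 858217263 = 537348902

537348902


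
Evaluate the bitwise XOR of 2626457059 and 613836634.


0b10011100100011001000110111100011 ^ 0b100100100101100110011101011010 = 0b10111000000110101110101010111001 = 3088771769

3088771769


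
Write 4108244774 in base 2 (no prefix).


4108244774 = 11110100110111101101011100100110 in binary

11110100110111101101011100100110


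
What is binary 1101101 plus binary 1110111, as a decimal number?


1101101 + 1110111 = 11100100 = 228

228


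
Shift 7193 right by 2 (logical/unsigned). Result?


0b1110000011001 >> 2 = 0b11100000110 = 1798

1798


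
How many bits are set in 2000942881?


0b1110111010000111111011100100001 has 18 set bits

18


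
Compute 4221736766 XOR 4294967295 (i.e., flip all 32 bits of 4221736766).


4221736766 ^ 4294967295 = 73230529

73230529


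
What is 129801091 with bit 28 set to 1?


129801091 | (1 << 28) = 129801091 | 268435456 = 398236547

398236547


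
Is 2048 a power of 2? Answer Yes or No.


0b100000000000. Only one bit set => Yes

Yes


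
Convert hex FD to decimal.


FD hex = 253 decimal

253


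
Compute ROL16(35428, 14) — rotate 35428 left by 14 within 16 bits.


Rotate 0b1000101001100100 left by 14 (16-bit) = 0b10001010011001 = 8857

8857


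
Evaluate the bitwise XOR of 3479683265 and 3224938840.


0b11001111011001111100000011000001 ^ 0b11000000001110001010100101011000 = 0b1111010111110110100110011001 = 257911193

257911193


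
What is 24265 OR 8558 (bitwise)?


0b101111011001001 | 0b10000101101110 = 0b111111111101111 = 32751

32751


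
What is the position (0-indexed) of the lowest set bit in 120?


0b1111000. Lowest set bit at position 3

3


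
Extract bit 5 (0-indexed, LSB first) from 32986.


0b1000000011011010, position 5 = 0

0


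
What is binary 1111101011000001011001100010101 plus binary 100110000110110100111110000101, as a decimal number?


1111101011000001011001100010101 + 100110000110110100111110000101 = 10100011011111000000001010011010 = 2742813338

2742813338


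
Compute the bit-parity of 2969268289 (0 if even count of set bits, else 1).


0b10110000111110110111000001000001 has 15 ones => parity 1

1


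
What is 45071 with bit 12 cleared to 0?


45071 & ~(1 << 12) = 40975

40975


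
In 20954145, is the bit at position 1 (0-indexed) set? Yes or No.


0b1001111111011110000100001, bit 1 = 0. No

No


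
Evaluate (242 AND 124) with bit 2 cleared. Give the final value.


Step 1: 242 & 124 = 112
Step 2: 112 & ~(1 << 2) = 112

112


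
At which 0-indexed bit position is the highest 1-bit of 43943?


0b1010101110100111. Highest set bit at position 15

15


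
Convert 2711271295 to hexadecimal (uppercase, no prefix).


2711271295 = A19AB77F hex

A19AB77F


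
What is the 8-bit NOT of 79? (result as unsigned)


~0b1001111 = 0b10110000 = 176 (8-bit unsigned)

176


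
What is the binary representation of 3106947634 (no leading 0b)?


3106947634 = 10111001001100000100001000110010 in binary

10111001001100000100001000110010


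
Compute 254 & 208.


0b11111110 & 0b11010000 = 0b11010000 = 208

208


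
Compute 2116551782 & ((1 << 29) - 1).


2116551782 & 536870911 = 505939046

505939046


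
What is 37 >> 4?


0b100101 >> 4 = 0b10 = 2

2


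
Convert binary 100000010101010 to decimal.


100000010101010 in decimal = 16554

16554


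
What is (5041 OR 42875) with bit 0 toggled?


Step 1: 5041 | 42875 = 47099
Step 2: 47099 ^ (1 << 0) = 47099 ^ 1 = 47098

47098


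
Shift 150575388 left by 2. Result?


0b1000111110011001100100011100 << 2 = 0b100011111001100110010001110000 = 602301552

602301552


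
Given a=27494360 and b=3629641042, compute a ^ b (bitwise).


27494360 ^ 3629641042 = 3656673930

3656673930


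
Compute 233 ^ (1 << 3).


233 ^ (1 << 3) = 233 ^ 8 = 225

225


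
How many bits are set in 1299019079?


0b1001101011011010111010101000111 has 18 set bits

18


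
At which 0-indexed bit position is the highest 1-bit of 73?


0b1001001. Highest set bit at position 6

6


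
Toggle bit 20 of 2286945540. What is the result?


2286945540 ^ (1 << 20) = 2286945540 ^ 1048576 = 2285896964

2285896964


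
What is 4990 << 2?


0b1001101111110 << 2 = 0b100110111111000 = 19960

19960


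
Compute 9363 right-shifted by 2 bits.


0b10010010010011 >> 2 = 0b100100100100 = 2340

2340


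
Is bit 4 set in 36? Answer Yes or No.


0b100100, bit 4 = 0. No

No


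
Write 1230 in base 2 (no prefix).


1230 = 10011001110 in binary

10011001110


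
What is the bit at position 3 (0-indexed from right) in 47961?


0b1011101101011001, position 3 = 1

1


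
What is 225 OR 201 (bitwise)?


0b11100001 | 0b11001001 = 0b11101001 = 233

233


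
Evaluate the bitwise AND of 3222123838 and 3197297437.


0b11000000000011011011010100111110 & 0b10111110100100101110001100011101 = 0b10000000000000001010000100011100 = 2147524892

2147524892


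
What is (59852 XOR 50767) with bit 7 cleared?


Step 1: 59852 ^ 50767 = 12163
Step 2: 12163 & ~(1 << 7) = 12035

12035


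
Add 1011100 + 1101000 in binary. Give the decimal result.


1011100 + 1101000 = 11000100 = 196

196


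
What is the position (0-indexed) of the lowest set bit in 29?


0b11101. Lowest set bit at position 0

0


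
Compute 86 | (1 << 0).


86 | (1 << 0) = 86 | 1 = 87

87


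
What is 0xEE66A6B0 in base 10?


EE66A6B0 hex = 3999704752 decimal

3999704752


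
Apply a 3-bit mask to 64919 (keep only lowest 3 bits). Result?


64919 & 7 = 7

7


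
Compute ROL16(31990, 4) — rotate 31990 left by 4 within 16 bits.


Rotate 0b111110011110110 left by 4 (16-bit) = 0b1100111101100111 = 53095

53095


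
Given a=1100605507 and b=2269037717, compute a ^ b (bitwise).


1100605507 ^ 2269037717 = 3332844758

3332844758


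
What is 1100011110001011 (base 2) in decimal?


1100011110001011 in decimal = 51083

51083


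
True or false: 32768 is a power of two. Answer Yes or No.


0b1000000000000000. Only one bit set => Yes

Yes


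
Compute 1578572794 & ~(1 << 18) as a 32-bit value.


1578572794 & ~(1 << 18) = 1578310650

1578310650


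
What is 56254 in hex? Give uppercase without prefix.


56254 = DBBE hex

DBBE


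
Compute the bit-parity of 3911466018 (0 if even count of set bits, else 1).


0b11101001001001000011110000100010 has 13 ones => parity 1

1


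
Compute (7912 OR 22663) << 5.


Step 1: 7912 | 22663 = 24303
Step 2: 24303 << 5 = 777696

777696


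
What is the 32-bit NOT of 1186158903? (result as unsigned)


~0b1000110101100110101100100110111 = 0b10111001010011001010011011001000 = 3108808392 (32-bit unsigned)

3108808392


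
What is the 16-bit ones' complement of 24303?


24303 ^ 65535 = 41232

41232


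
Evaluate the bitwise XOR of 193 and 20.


0b11000001 ^ 0b10100 = 0b11010101 = 213

213


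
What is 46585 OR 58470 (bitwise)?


0b1011010111111001 | 0b1110010001100110 = 0b1111010111111111 = 62975

62975


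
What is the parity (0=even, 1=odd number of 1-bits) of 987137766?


0b111010110101101000011011100110 has 17 ones => parity 1

1


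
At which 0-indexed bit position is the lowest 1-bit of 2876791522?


0b10101011011110000101101011100010. Lowest set bit at position 1

1


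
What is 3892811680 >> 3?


0b11101000000001111001011110100000 >> 3 = 0b11101000000001111001011110100 = 486601460

486601460


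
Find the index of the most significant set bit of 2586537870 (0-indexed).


0b10011010001010110110111110001110. Highest set bit at position 31

31


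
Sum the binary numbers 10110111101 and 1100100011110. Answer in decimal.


10110111101 + 1100100011110 = 1111011011011 = 7899

7899


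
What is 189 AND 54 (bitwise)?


0b10111101 & 0b110110 = 0b110100 = 52

52


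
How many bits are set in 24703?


0b110000001111111 has 9 set bits

9


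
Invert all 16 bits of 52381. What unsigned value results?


52381 ^ 65535 = 13154

13154


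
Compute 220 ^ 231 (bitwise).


0b11011100 ^ 0b11100111 = 0b111011 = 59

59


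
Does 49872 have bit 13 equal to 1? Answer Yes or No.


0b1100001011010000, bit 13 = 0. No

No


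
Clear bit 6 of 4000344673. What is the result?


4000344673 & ~(1 << 6) = 4000344609

4000344609


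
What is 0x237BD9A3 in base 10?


237BD9A3 hex = 595319203 decimal

595319203


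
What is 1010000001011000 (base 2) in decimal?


1010000001011000 in decimal = 41048

41048


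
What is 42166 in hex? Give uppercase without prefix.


42166 = A4B6 hex

A4B6


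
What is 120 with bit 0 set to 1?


120 | (1 << 0) = 120 | 1 = 121

121


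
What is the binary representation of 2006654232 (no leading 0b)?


2006654232 = 1110111100110110001110100011000 in binary

1110111100110110001110100011000


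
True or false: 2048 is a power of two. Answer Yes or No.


0b100000000000. Only one bit set => Yes

Yes


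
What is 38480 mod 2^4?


38480 & 15 = 0

0


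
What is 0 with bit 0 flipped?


0 ^ (1 << 0) = 0 ^ 1 = 1

1


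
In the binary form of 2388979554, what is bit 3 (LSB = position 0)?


0b10001110011001001110111101100010, position 3 = 0

0


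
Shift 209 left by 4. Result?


0b11010001 << 4 = 0b110100010000 = 3344

3344


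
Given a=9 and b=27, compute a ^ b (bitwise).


9 ^ 27 = 18

18


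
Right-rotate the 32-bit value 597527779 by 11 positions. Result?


Rotate 0b100011100111011000110011100011 right by 11 (32-bit) = 0b10011100011001000111001110110001 = 2623828913

2623828913


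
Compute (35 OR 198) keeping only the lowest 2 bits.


Step 1: 35 | 198 = 231
Step 2: 231 & 3 = 3

3


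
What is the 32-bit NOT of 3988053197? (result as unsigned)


~0b11101101101101001101110011001101 = 0b10010010010110010001100110010 = 306914098 (32-bit unsigned)

306914098


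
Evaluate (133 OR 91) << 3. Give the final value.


Step 1: 133 | 91 = 223
Step 2: 223 << 3 = 1784

1784


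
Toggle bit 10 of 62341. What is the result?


62341 ^ (1 << 10) = 62341 ^ 1024 = 63365

63365


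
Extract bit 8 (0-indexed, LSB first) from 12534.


0b11000011110110, position 8 = 0

0


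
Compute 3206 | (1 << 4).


3206 | (1 << 4) = 3206 | 16 = 3222

3222


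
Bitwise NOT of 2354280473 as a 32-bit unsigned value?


~0b10001100010100110111100000011001 = 0b1110011101011001000011111100110 = 1940686822 (32-bit unsigned)

1940686822


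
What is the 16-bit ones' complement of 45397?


45397 ^ 65535 = 20138

20138


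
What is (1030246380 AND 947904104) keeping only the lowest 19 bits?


Step 1: 1030246380 & 947904104 = 946359912
Step 2: 946359912 & 524287 = 20072

20072


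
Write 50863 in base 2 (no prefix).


50863 = 1100011010101111 in binary

1100011010101111


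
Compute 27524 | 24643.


0b110101110000100 | 0b110000001000011 = 0b110101111000111 = 27591

27591


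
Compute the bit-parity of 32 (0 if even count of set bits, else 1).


0b100000 has 1 ones => parity 1

1


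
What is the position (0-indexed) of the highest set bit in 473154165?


0b11100001100111100001001110101. Highest set bit at position 28

28


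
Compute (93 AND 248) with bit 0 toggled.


Step 1: 93 & 248 = 88
Step 2: 88 ^ (1 << 0) = 88 ^ 1 = 89

89


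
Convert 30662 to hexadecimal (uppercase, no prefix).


30662 = 77C6 hex

77C6


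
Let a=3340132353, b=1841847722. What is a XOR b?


3340132353 ^ 1841847722 = 2866691499

2866691499


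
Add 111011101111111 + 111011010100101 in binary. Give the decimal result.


111011101111111 + 111011010100101 = 1110111000100100 = 60964

60964


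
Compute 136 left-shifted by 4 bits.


0b10001000 << 4 = 0b100010000000 = 2176

2176


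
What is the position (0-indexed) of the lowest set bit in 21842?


0b101010101010010. Lowest set bit at position 1

1


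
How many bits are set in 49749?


0b1100001001010101 has 7 set bits

7


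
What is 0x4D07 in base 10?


4D07 hex = 19719 decimal

19719


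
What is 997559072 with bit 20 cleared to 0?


997559072 & ~(1 << 20) = 996510496

996510496


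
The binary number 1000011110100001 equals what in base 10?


1000011110100001 in decimal = 34721

34721


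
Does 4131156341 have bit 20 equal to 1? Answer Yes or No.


0b11110110001111000111000101110101, bit 20 = 1. Yes

Yes


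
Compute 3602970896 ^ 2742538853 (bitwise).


0b11010110110000001111100100010000 ^ 0b10100011011101111101001001100101 = 0b1110101101101110010101101110101 = 1974938485

1974938485


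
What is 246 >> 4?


0b11110110 >> 4 = 0b1111 = 15

15


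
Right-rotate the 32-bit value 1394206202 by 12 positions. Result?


Rotate 0b1010011000110011110010111111010 right by 12 (32-bit) = 0b1011111101001010011000110011110 = 1604661662

1604661662


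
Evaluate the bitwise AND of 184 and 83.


0b10111000 & 0b1010011 = 0b10000 = 16

16


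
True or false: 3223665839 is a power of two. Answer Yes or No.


0b11000000001001010011110010101111. Multiple bits set => No

No


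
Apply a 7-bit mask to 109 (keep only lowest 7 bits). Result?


109 & 127 = 109

109


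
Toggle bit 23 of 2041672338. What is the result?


2041672338 ^ (1 << 23) = 2041672338 ^ 8388608 = 2033283730

2033283730


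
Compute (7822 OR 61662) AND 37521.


Step 1: 7822 | 61662 = 65246
Step 2: 65246 & 37521 = 37520

37520


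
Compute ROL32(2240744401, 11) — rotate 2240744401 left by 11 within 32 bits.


Rotate 0b10000101100011110000101111010001 left by 11 (32-bit) = 0b1111000010111101000110000101100 = 2019462188

2019462188


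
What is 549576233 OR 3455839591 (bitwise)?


0b100000110000011101111000101001 | 0b11001101111110111110110101100111 = 0b11101101111110111111111101101111 = 3992715119

3992715119


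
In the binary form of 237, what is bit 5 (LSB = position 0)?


0b11101101, position 5 = 1

1


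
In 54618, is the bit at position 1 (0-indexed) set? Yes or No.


0b1101010101011010, bit 1 = 1. Yes

Yes


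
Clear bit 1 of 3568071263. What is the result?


3568071263 & ~(1 << 1) = 3568071261

3568071261


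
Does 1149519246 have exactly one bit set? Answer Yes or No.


0b1000100100001000100010110001110. Multiple bits set => No

No


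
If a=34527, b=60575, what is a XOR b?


34527 ^ 60575 = 27200

27200


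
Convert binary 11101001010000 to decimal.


11101001010000 in decimal = 14928

14928


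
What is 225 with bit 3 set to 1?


225 | (1 << 3) = 225 | 8 = 233

233


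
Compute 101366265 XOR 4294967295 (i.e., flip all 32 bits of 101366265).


101366265 ^ 4294967295 = 4193601030

4193601030


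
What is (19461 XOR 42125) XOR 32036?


Step 1: 19461 ^ 42125 = 59528
Step 2: 59528 ^ 32036 = 38316

38316


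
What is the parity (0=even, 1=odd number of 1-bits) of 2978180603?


0b10110001100000110110110111111011 has 19 ones => parity 1

1


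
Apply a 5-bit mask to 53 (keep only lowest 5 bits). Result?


53 & 31 = 21

21


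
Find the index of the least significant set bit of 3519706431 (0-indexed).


0b11010001110010100111010100111111. Lowest set bit at position 0

0


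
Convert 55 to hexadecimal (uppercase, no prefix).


55 = 37 hex

37


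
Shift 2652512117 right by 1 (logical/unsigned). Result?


0b10011110000110100001111101110101 >> 1 = 0b1001111000011010000111110111010 = 1326256058

1326256058


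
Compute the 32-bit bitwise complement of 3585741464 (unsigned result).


~0b11010101101110100001001010011000 = 0b101010010001011110110101100111 = 709225831 (32-bit unsigned)

709225831


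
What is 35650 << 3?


0b1000101101000010 << 3 = 0b1000101101000010000 = 285200

285200


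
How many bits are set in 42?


0b101010 has 3 set bits

3


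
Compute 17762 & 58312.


0b100010101100010 & 0b1110001111001000 = 0b100000101000000 = 16704

16704


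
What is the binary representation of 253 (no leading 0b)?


253 = 11111101 in binary

11111101


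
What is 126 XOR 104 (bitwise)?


0b1111110 ^ 0b1101000 = 0b10110 = 22

22


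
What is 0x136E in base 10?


136E hex = 4974 decimal

4974


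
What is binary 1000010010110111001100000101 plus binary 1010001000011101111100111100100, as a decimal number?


1000010010110111001100000101 + 1010001000011101111100111100100 = 1011001010110100110110011101001 = 1499098345

1499098345


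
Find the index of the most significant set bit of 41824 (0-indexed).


0b1010001101100000. Highest set bit at position 15

15


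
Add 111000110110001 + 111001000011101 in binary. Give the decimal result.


111000110110001 + 111001000011101 = 1110001111001110 = 58318

58318


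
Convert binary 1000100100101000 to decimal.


1000100100101000 in decimal = 35112

35112


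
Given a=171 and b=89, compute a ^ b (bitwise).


171 ^ 89 = 242

242


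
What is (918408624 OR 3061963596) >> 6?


Step 1: 918408624 | 3061963596 = 3065896956
Step 2: 3065896956 >> 6 = 47904639

47904639


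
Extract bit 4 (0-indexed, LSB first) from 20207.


0b100111011101111, position 4 = 0

0


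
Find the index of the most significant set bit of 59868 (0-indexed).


0b1110100111011100. Highest set bit at position 15

15


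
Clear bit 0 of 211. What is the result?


211 & ~(1 << 0) = 210

210


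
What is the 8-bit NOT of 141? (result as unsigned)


~0b10001101 = 0b1110010 = 114 (8-bit unsigned)

114


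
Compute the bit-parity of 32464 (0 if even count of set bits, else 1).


0b111111011010000 has 9 ones => parity 1

1


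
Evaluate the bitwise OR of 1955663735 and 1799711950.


0b1110100100100010000111101110111 | 0b1101011010001010110110011001110 = 0b1111111110101010110111111111111 = 2144694271

2144694271


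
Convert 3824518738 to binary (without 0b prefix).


3824518738 = 11100011111101011000011001010010 in binary

11100011111101011000011001010010


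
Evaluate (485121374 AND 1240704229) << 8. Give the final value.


Step 1: 485121374 & 1240704229 = 149029956
Step 2: 149029956 << 8 = 38151668736

38151668736


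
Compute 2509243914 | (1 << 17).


2509243914 | (1 << 17) = 2509243914 | 131072 = 2509374986

2509374986


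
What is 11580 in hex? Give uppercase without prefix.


11580 = 2D3C hex

2D3C


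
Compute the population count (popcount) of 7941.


0b1111100000101 has 7 set bits

7


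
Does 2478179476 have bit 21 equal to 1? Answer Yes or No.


0b10010011101101100000010010010100, bit 21 = 1. Yes

Yes


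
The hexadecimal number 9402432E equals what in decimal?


9402432E hex = 2483176238 decimal

2483176238


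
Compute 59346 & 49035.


0b1110011111010010 & 0b1011111110001011 = 0b1010011110000010 = 42882

42882


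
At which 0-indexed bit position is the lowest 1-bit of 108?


0b1101100. Lowest set bit at position 2

2


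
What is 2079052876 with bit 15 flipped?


2079052876 ^ (1 << 15) = 2079052876 ^ 32768 = 2079020108

2079020108


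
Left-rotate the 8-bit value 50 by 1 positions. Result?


Rotate 0b110010 left by 1 (8-bit) = 0b1100100 = 100

100


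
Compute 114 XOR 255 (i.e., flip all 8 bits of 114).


114 ^ 255 = 141

141


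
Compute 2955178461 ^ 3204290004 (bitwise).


0b10110000001001000111000111011101 ^ 0b10111110111111011001010111010100 = 0b1110110110011110010000001001 = 249160713

249160713


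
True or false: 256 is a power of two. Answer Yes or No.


0b100000000. Only one bit set => Yes

Yes


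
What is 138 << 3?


0b10001010 << 3 = 0b10001010000 = 1104

1104


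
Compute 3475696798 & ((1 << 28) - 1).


3475696798 & 268435455 = 254471326

254471326


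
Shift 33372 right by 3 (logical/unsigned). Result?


0b1000001001011100 >> 3 = 0b1000001001011 = 4171

4171


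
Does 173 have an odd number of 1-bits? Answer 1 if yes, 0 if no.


0b10101101 has 5 ones => parity 1

1


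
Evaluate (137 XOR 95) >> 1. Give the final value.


Step 1: 137 ^ 95 = 214
Step 2: 214 >> 1 = 107

107


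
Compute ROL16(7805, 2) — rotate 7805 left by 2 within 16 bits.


Rotate 0b1111001111101 left by 2 (16-bit) = 0b111100111110100 = 31220

31220


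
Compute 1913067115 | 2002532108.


0b1110010000001110001011001101011 | 0b1110111010111000011011100001100 = 0b1110111010111110011011101101111 = 2002728815

2002728815


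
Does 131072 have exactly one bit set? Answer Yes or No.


0b100000000000000000. Only one bit set => Yes

Yes


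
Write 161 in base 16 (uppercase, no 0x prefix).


161 = A1 hex

A1


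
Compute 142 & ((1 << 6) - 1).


142 & 63 = 14

14


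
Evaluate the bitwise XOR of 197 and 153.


0b11000101 ^ 0b10011001 = 0b1011100 = 92

92


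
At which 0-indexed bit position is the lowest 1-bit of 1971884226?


0b1110101100010001001000011000010. Lowest set bit at position 1

1


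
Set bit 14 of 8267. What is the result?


8267 | (1 << 14) = 8267 | 16384 = 24651

24651


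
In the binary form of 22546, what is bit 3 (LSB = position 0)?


0b101100000010010, position 3 = 0

0


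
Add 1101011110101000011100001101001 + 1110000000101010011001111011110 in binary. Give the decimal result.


1101011110101000011100001101001 + 1110000000101010011001111011110 = 11011011111010010110110001000111 = 3689507911

3689507911


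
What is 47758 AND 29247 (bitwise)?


0b1011101010001110 & 0b111001000111111 = 0b11001000001110 = 12814

12814


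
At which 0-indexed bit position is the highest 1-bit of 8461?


0b10000100001101. Highest set bit at position 13

13
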